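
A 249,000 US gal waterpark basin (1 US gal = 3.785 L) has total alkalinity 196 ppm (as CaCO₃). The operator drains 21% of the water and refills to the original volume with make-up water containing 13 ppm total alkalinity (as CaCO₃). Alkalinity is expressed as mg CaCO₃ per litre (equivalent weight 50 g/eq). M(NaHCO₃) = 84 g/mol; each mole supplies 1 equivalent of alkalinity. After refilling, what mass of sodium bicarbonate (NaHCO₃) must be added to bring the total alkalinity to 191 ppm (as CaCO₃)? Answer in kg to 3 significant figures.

Volume: 249,000 US gal × 3.785 L/gal = 942,465 L.
After draining 21% and refilling: 196 × 0.79 + 13 × 0.21 = 157.57 ppm.
Deficit to target: 191 − 157.57 = 33.43 mg/L.
As CaCO₃: 33.43 mg/L × 942,465 L = 31,510 g; ÷ 50 g/eq ÷ 1 = 630.1 mol NaHCO₃.
Mass: 630.1 × 84 = 52,930 g.

52.9 kg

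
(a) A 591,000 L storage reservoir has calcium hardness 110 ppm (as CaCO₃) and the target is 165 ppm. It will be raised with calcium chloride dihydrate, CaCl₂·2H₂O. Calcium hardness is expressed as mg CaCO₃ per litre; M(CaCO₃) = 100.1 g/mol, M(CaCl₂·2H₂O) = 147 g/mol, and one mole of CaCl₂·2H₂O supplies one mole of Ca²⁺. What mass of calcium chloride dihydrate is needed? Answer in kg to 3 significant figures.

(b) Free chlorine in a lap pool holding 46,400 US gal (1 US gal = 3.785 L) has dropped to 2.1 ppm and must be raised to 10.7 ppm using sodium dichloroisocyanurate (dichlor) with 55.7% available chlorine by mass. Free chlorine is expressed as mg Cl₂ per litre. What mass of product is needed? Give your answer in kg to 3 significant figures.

(a) Hardness to add: (165 − 110) = 55 mg/L as CaCO₃ × 591,000 L = 32,500 g as CaCO₃.
(a) Moles of Ca²⁺ (1 mol Ca²⁺ ≡ 1 mol CaCO₃): 32,500 / 100.1 g/mol = 324.7 mol.
(a) Mass of CaCl₂·2H₂O: 324.7 × 147 = 47,730 g.

(b) Volume: 46,400 US gal × 3.785 L/gal = 175,624 L.
(b) Chlorine deficit: 10.7 − 2.1 = 8.6 ppm = 8.6 mg/L as Cl₂.
(b) Cl₂ equivalent needed: 8.6 mg/L × 175,624 L = 1,510,000 mg = 1510 g.
(b) Product at 55.7% available chlorine: 1510 / 0.557 = 2712 g.

(a) 47.7 kg; (b) 2.71 kg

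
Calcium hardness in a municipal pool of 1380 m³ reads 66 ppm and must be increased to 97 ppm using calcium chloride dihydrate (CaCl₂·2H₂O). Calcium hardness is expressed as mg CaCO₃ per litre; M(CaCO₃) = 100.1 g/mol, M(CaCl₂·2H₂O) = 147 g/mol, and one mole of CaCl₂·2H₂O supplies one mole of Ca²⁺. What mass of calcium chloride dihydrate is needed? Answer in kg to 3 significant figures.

Volume: 1380 m³ = 1,380,000 L.
Hardness to add: (97 − 66) = 31 mg/L as CaCO₃ × 1,380,000 L = 42,780 g as CaCO₃.
Moles of Ca²⁺ (1 mol Ca²⁺ ≡ 1 mol CaCO₃): 42,780 / 100.1 g/mol = 427.4 mol.
Mass of CaCl₂·2H₂O: 427.4 × 147 = 62,820 g.

62.8 kg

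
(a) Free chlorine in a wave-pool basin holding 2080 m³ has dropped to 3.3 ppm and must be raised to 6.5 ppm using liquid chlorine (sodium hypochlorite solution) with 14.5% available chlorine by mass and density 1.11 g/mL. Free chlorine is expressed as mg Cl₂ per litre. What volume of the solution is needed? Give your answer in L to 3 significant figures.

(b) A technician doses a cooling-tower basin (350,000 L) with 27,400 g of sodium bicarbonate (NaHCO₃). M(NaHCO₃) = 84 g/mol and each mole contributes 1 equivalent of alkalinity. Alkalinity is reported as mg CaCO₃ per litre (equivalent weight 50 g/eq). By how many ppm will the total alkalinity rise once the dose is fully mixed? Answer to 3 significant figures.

(a) Volume: 2080 m³ = 2,080,000 L.
(a) Chlorine deficit: 6.5 − 3.3 = 3.2 ppm = 3.2 mg/L as Cl₂.
(a) Cl₂ equivalent needed: 3.2 mg/L × 2,080,000 L = 6,656,000 mg = 6656 g.
(a) Product at 14.5% available chlorine: 6656 / 0.145 = 45,900 g.
(a) Volume at density 1.11 g/mL: 45,900 g ÷ 1.11 g/mL = 41,350 mL.

(b) Moles of NaHCO₃: 27,400 g ÷ 84 g/mol = 326.2 mol → 326.2 eq of alkalinity.
(b) As CaCO₃: 326.2 eq × 50 g/eq = 16,310 g.
(b) Rise: 16,310 g / 350,000 L × 1000 = 46.6 mg/L.

(a) 41.4 L; (b) 46.6 ppm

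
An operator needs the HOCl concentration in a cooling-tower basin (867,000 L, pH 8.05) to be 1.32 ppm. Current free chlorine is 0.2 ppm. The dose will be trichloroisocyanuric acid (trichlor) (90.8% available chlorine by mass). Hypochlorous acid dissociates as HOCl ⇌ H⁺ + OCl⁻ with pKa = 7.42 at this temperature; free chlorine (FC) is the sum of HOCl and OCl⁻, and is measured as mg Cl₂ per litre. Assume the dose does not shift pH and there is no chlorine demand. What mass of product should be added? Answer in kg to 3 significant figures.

6.45 kg

[OCl⁻]/[HOCl] = 10^(pH − pKa) = 10^(8.05 − 7.42) = 4.266; fraction as HOCl = 1/(1 + 4.266) = 0.1899.
Free chlorine required for 1.32 ppm HOCl: 1.32 / 0.1899 = 6.951 ppm.
FC to add: 6.951 − 0.2 = 6.751 mg/L as Cl₂.
Cl₂ equivalent: 6.751 mg/L × 867,000 L = 5853 g.
Product at 90.8% available Cl: 5853 / 0.908 = 6446 g.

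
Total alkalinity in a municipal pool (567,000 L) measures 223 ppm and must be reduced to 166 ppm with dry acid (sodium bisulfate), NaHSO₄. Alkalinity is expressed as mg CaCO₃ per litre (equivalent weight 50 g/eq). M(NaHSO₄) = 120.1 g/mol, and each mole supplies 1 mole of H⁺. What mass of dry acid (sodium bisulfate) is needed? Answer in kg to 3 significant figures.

77.6 kg

Alkalinity to neutralize: (223 − 166) = 57 mg/L as CaCO₃ × 567,000 L = 32,320 g as CaCO₃.
Equivalents of H⁺ required: 32,320 ÷ 50 g/eq = 646.4 eq = 646.4 mol NaHSO₄.
Mass of NaHSO₄: 646.4 × 120.1 = 77,630 g.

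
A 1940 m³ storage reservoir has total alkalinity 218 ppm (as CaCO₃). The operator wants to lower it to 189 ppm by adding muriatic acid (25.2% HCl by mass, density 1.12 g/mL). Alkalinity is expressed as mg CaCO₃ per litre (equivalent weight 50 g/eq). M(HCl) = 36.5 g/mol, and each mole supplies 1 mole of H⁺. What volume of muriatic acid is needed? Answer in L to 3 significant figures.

Volume: 1940 m³ = 1,940,000 L.
Alkalinity to neutralize: (218 − 189) = 29 mg/L as CaCO₃ × 1,940,000 L = 56,260 g as CaCO₃.
Equivalents of H⁺ required: 56,260 ÷ 50 g/eq = 1125 eq = 1125 mol HCl.
Mass of HCl: 1125 × 36.5 = 41,070 g.
Mass of 25.2% solution: 41,070 / 0.252 = 163,000 g.
Volume: 163,000 g ÷ 1.12 g/mL = 145,500 mL.

146 L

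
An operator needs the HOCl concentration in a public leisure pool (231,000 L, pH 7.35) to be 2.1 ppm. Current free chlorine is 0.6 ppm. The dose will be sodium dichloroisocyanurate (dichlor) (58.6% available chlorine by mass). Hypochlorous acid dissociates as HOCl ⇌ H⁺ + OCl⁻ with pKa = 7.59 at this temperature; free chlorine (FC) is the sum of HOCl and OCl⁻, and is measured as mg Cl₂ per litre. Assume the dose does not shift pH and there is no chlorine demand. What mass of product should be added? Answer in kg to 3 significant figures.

1.07 kg

[OCl⁻]/[HOCl] = 10^(pH − pKa) = 10^(7.35 − 7.59) = 0.5754; fraction as HOCl = 1/(1 + 0.5754) = 0.6347.
Free chlorine required for 2.1 ppm HOCl: 2.1 / 0.6347 = 3.308 ppm.
FC to add: 3.308 − 0.6 = 2.708 mg/L as Cl₂.
Cl₂ equivalent: 2.708 mg/L × 231,000 L = 625.6 g.
Product at 58.6% available Cl: 625.6 / 0.586 = 1068 g.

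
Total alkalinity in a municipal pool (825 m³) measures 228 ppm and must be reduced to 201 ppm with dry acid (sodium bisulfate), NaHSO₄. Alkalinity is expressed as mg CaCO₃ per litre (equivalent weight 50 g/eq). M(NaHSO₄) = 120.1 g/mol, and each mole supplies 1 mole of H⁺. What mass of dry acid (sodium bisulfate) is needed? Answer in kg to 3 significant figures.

53.5 kg

Volume: 825 m³ = 825,000 L.
Alkalinity to neutralize: (228 − 201) = 27 mg/L as CaCO₃ × 825,000 L = 22,280 g as CaCO₃.
Equivalents of H⁺ required: 22,280 ÷ 50 g/eq = 445.5 eq = 445.5 mol NaHSO₄.
Mass of NaHSO₄: 445.5 × 120.1 = 53,500 g.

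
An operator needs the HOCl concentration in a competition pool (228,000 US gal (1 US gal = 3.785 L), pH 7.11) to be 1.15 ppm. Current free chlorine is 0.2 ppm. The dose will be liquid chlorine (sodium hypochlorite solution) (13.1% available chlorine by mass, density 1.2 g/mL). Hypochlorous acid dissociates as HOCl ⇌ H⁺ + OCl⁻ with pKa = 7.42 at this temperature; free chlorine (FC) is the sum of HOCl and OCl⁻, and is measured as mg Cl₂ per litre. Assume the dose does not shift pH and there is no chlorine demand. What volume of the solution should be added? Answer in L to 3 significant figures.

Volume: 228,000 US gal × 3.785 L/gal = 862,980 L.
[OCl⁻]/[HOCl] = 10^(pH − pKa) = 10^(7.11 − 7.42) = 0.4898; fraction as HOCl = 1/(1 + 0.4898) = 0.6712.
Free chlorine required for 1.15 ppm HOCl: 1.15 / 0.6712 = 1.713 ppm.
FC to add: 1.713 − 0.2 = 1.513 mg/L as Cl₂.
Cl₂ equivalent: 1.513 mg/L × 862,980 L = 1306 g.
Product at 13.1% available Cl: 1306 / 0.131 = 9969 g.
Volume: 9969 g ÷ 1.2 g/mL = 8307 mL.

8.31 L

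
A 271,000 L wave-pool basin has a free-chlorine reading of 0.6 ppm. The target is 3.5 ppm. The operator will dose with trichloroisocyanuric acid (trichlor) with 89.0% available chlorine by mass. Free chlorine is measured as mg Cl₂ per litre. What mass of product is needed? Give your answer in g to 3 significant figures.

Chlorine deficit: 3.5 − 0.6 = 2.9 ppm = 2.9 mg/L as Cl₂.
Cl₂ equivalent needed: 2.9 mg/L × 271,000 L = 785,900 mg = 785.9 g.
Product at 89.0% available chlorine: 785.9 / 0.89 = 883 g.

883 g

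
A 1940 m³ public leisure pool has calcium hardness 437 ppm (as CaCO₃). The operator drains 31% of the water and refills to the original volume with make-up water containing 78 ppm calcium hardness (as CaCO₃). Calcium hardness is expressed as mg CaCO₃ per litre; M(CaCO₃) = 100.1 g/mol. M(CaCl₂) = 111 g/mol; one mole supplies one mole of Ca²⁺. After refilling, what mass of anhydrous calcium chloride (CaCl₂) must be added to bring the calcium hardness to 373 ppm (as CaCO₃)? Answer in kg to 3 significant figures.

Volume: 1940 m³ = 1,940,000 L.
After draining 31% and refilling: 437 × 0.69 + 78 × 0.31 = 325.71 ppm.
Deficit to target: 373 − 325.71 = 47.29 mg/L.
As CaCO₃: 47.29 mg/L × 1,940,000 L = 91,740 g; ÷ 100.1 = 916.5 mol Ca²⁺.
Mass: 916.5 × 111 = 101,700 g.

102 kg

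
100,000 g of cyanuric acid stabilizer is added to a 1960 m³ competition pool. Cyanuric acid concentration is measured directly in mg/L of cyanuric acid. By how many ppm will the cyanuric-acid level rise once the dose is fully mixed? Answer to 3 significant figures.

51.0 ppm

Volume: 1960 m³ = 1,960,000 L.
Rise: 100,000 g / 1,960,000 L × 1000 = 51.02 mg/L.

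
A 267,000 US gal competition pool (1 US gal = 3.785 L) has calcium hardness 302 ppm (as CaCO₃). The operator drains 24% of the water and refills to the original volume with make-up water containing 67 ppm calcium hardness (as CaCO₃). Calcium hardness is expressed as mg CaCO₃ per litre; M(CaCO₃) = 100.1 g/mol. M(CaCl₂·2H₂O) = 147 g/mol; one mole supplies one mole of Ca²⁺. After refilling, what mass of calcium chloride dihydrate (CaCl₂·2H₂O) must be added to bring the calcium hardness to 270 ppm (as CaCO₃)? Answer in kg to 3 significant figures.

Volume: 267,000 US gal × 3.785 L/gal = 1,010,595 L.
After draining 24% and refilling: 302 × 0.76 + 67 × 0.24 = 245.6 ppm.
Deficit to target: 270 − 245.6 = 24.4 mg/L.
As CaCO₃: 24.4 mg/L × 1,010,595 L = 24,660 g; ÷ 100.1 = 246.3 mol Ca²⁺.
Mass: 246.3 × 147 = 36,210 g.

36.2 kg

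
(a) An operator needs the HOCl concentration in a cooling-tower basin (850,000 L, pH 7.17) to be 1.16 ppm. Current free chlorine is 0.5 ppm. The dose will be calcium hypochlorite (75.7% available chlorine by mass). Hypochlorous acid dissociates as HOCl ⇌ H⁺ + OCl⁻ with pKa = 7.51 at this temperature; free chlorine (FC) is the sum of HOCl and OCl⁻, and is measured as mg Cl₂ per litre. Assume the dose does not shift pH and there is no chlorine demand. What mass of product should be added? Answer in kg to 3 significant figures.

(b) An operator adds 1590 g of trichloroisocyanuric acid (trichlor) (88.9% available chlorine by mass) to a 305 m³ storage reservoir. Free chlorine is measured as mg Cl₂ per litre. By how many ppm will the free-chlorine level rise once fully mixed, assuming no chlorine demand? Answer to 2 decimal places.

(a) [OCl⁻]/[HOCl] = 10^(pH − pKa) = 10^(7.17 − 7.51) = 0.4571; fraction as HOCl = 1/(1 + 0.4571) = 0.6863.
(a) Free chlorine required for 1.16 ppm HOCl: 1.16 / 0.6863 = 1.69 ppm.
(a) FC to add: 1.69 − 0.5 = 1.19 mg/L as Cl₂.
(a) Cl₂ equivalent: 1.19 mg/L × 850,000 L = 1012 g.
(a) Product at 75.7% available Cl: 1012 / 0.757 = 1336 g.

(b) Volume: 305 m³ = 305,000 L.
(b) Available chlorine delivered: 1590 g × 0.889 = 1414 g as Cl₂.
(b) Concentration rise: 1414 g / 305,000 L = 4.634 mg/L = 4.63 ppm.

(a) 1.34 kg; (b) 4.63 ppm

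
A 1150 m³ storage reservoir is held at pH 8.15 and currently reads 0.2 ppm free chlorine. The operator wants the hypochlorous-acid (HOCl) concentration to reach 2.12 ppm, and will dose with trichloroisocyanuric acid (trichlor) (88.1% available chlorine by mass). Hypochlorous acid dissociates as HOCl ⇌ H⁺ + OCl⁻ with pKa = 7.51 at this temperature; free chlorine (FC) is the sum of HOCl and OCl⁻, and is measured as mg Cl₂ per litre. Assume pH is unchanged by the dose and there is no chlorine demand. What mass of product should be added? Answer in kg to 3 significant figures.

14.6 kg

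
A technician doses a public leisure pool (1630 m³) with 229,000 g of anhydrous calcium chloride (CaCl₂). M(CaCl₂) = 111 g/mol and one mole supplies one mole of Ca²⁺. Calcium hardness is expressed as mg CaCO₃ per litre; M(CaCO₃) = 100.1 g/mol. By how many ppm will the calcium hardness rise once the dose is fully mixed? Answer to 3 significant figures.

127 ppm

Volume: 1630 m³ = 1,630,000 L.
Moles of Ca²⁺: 229,000 g ÷ 111 g/mol = 2063 mol.
As CaCO₃: 2063 mol × 100.1 g/mol = 206,500 g.
Rise: 206,500 g / 1,630,000 L × 1000 = 126.7 mg/L.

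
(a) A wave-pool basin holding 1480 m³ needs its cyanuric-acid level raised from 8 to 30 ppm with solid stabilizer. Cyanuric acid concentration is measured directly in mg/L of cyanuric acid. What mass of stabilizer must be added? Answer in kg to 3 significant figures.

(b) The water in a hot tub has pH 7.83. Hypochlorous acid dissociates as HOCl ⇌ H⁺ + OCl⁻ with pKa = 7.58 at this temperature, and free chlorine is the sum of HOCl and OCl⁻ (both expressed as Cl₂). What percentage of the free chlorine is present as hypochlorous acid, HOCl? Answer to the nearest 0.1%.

(a) 32.6 kg; (b) 36.0%

(a) Volume: 1480 m³ = 1,480,000 L.
(a) CYA to add: (30 − 8) = 22 mg/L × 1,480,000 L = 32,560 g cyanuric acid.

(b) [OCl⁻]/[HOCl] = 10^(pH − pKa) = 10^(7.83 − 7.58) = 10^0.25 = 1.778.
(b) Fraction as HOCl = 1 / (1 + 1.778) = 0.3599.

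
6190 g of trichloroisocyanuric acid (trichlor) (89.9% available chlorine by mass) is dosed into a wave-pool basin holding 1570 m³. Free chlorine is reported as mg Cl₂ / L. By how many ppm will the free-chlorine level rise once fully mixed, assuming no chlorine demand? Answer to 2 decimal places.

3.54 ppm

Volume: 1570 m³ = 1,570,000 L.
Available chlorine delivered: 6190 g × 0.899 = 5565 g as Cl₂.
Concentration rise: 5565 g / 1,570,000 L = 3.544 mg/L = 3.54 ppm.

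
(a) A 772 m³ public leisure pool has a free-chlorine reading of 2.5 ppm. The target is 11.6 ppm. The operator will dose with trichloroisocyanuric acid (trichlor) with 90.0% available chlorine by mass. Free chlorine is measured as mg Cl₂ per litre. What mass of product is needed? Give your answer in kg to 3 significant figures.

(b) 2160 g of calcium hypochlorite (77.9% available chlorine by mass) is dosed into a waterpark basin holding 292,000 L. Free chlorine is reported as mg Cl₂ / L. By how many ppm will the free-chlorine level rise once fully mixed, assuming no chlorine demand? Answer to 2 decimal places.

(a) 7.81 kg; (b) 5.76 ppm

(a) Volume: 772 m³ = 772,000 L.
(a) Chlorine deficit: 11.6 − 2.5 = 9.1 ppm = 9.1 mg/L as Cl₂.
(a) Cl₂ equivalent needed: 9.1 mg/L × 772,000 L = 7,025,000 mg = 7025 g.
(a) Product at 90.0% available chlorine: 7025 / 0.9 = 7806 g.

(b) Available chlorine delivered: 2160 g × 0.779 = 1683 g as Cl₂.
(b) Concentration rise: 1683 g / 292,000 L = 5.762 mg/L = 5.76 ppm.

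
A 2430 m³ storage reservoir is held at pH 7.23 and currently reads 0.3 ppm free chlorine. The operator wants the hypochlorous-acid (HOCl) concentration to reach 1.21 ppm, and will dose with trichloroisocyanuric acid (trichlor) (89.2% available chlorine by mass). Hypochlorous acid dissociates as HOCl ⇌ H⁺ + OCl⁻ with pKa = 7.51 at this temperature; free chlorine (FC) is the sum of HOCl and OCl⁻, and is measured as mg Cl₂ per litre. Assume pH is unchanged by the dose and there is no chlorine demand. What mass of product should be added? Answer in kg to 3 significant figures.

Volume: 2430 m³ = 2,430,000 L.
[OCl⁻]/[HOCl] = 10^(pH − pKa) = 10^(7.23 − 7.51) = 0.5248; fraction as HOCl = 1/(1 + 0.5248) = 0.6558.
Free chlorine required for 1.21 ppm HOCl: 1.21 / 0.6558 = 1.845 ppm.
FC to add: 1.845 − 0.3 = 1.545 mg/L as Cl₂.
Cl₂ equivalent: 1.545 mg/L × 2,430,000 L = 3754 g.
Product at 89.2% available Cl: 3754 / 0.892 = 4209 g.

4.21 kg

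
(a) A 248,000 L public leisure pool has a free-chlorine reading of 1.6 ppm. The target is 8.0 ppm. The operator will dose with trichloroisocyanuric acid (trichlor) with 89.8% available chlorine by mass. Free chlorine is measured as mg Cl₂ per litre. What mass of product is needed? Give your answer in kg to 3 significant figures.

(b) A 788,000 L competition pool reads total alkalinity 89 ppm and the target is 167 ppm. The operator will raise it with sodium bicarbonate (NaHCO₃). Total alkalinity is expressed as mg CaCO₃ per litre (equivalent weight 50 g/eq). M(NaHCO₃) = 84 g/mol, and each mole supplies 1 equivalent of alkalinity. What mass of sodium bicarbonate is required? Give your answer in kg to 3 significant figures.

(a) Chlorine deficit: 8.0 − 1.6 = 6.4 ppm = 6.4 mg/L as Cl₂.
(a) Cl₂ equivalent needed: 6.4 mg/L × 248,000 L = 1,587,000 mg = 1587 g.
(a) Product at 89.8% available chlorine: 1587 / 0.898 = 1767 g.

(b) Alkalinity to add: (167 − 89) = 78 mg/L as CaCO₃ × 788,000 L = 61,460 g as CaCO₃.
(b) Equivalents: 61,460 g ÷ 50 g/eq = 1229 eq.
(b) NaHCO₃ supplies 1 eq per mole → 1229 mol.
(b) Mass: 1229 mol × 84 g/mol = 103,300 g.

(a) 1.77 kg; (b) 103 kg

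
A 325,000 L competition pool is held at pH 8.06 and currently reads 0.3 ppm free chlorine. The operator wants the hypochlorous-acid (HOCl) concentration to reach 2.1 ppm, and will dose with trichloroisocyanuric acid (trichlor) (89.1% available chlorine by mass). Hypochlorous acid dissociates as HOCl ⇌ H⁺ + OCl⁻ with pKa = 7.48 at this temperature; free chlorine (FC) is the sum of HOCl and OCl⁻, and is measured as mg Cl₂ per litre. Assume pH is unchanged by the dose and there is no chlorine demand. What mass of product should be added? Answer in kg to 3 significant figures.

[OCl⁻]/[HOCl] = 10^(pH − pKa) = 10^(8.06 − 7.48) = 3.802; fraction as HOCl = 1/(1 + 3.802) = 0.2083.
Free chlorine required for 2.1 ppm HOCl: 2.1 / 0.2083 = 10.08 ppm.
FC to add: 10.08 − 0.3 = 9.784 mg/L as Cl₂.
Cl₂ equivalent: 9.784 mg/L × 325,000 L = 3180 g.
Product at 89.1% available Cl: 3180 / 0.891 = 3569 g.

3.57 kg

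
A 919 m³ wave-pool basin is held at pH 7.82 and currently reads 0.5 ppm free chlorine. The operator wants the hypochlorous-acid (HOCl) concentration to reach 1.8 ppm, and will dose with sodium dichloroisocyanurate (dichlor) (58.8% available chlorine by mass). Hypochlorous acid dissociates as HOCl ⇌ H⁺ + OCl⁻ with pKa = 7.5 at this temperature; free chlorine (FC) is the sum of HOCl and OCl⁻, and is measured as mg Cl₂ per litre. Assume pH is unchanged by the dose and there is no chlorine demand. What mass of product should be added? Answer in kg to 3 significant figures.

7.91 kg

Volume: 919 m³ = 919,000 L.
[OCl⁻]/[HOCl] = 10^(pH − pKa) = 10^(7.82 − 7.5) = 2.089; fraction as HOCl = 1/(1 + 2.089) = 0.3237.
Free chlorine required for 1.8 ppm HOCl: 1.8 / 0.3237 = 5.561 ppm.
FC to add: 5.561 − 0.5 = 5.061 mg/L as Cl₂.
Cl₂ equivalent: 5.061 mg/L × 919,000 L = 4651 g.
Product at 58.8% available Cl: 4651 / 0.588 = 7910 g.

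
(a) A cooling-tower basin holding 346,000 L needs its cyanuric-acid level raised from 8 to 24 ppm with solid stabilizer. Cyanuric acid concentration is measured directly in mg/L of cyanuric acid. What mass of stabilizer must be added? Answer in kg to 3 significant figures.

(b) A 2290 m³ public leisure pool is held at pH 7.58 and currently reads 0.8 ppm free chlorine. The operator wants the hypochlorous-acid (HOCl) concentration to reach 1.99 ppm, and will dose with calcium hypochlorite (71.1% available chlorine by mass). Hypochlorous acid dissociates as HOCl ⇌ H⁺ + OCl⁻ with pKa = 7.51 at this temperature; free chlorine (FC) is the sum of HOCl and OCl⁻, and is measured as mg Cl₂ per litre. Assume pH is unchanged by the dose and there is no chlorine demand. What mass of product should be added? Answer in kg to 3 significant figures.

(a) 5.54 kg; (b) 11.4 kg

(a) CYA to add: (24 − 8) = 16 mg/L × 346,000 L = 5536 g cyanuric acid.

(b) Volume: 2290 m³ = 2,290,000 L.
(b) [OCl⁻]/[HOCl] = 10^(pH − pKa) = 10^(7.58 − 7.51) = 1.175; fraction as HOCl = 1/(1 + 1.175) = 0.4598.
(b) Free chlorine required for 1.99 ppm HOCl: 1.99 / 0.4598 = 4.328 ppm.
(b) FC to add: 4.328 − 0.8 = 3.528 mg/L as Cl₂.
(b) Cl₂ equivalent: 3.528 mg/L × 2,290,000 L = 8079 g.
(b) Product at 71.1% available Cl: 8079 / 0.711 = 11,360 g.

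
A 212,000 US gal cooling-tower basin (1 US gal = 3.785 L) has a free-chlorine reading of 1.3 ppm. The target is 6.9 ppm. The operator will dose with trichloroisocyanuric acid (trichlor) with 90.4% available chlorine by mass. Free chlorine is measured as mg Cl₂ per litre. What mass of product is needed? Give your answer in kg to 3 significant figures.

Volume: 212,000 US gal × 3.785 L/gal = 802,420 L.
Chlorine deficit: 6.9 − 1.3 = 5.6 ppm = 5.6 mg/L as Cl₂.
Cl₂ equivalent needed: 5.6 mg/L × 802,420 L = 4,494,000 mg = 4494 g.
Product at 90.4% available chlorine: 4494 / 0.904 = 4971 g.

4.97 kg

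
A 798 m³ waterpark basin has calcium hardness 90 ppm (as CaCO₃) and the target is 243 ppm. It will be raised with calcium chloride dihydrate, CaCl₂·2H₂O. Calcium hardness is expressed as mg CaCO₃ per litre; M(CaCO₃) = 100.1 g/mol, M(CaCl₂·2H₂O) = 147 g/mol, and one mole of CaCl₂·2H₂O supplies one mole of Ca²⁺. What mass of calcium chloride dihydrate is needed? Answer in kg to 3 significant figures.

179 kg

Volume: 798 m³ = 798,000 L.
Hardness to add: (243 − 90) = 153 mg/L as CaCO₃ × 798,000 L = 122,100 g as CaCO₃.
Moles of Ca²⁺ (1 mol Ca²⁺ ≡ 1 mol CaCO₃): 122,100 / 100.1 g/mol = 1220 mol.
Mass of CaCl₂·2H₂O: 1220 × 147 = 179,300 g.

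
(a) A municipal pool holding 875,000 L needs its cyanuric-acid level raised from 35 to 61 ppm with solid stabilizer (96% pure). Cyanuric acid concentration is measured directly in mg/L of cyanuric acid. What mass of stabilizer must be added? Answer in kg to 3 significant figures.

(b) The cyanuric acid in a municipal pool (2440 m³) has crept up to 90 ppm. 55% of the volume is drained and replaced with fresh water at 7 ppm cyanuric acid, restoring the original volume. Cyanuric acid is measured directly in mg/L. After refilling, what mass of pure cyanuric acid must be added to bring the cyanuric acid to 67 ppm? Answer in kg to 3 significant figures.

(a) 23.7 kg; (b) 55.3 kg

(a) CYA to add: (61 − 35) = 26 mg/L × 875,000 L = 22,750 g cyanuric acid.
(a) At 96% purity: 22,750 / 0.96 = 23,700 g product.

(b) Volume: 2440 m³ = 2,440,000 L.
(b) After draining 55% and refilling: 90 × 0.45 + 7 × 0.55 = 44.35 ppm.
(b) Deficit to target: 67 − 44.35 = 22.65 mg/L.
(b) Mass: 22.65 mg/L × 2,440,000 L = 55,270 g cyanuric acid.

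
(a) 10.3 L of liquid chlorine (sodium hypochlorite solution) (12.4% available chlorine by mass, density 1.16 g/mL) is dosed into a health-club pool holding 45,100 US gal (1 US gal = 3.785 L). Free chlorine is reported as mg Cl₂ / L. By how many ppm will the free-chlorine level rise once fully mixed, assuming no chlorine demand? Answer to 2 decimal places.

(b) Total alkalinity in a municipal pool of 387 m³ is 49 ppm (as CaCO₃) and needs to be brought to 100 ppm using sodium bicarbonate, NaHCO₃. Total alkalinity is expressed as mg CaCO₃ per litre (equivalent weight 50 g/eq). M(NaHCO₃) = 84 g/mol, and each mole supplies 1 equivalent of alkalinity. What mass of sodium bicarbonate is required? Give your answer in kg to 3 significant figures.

(a) 8.68 ppm; (b) 33.2 kg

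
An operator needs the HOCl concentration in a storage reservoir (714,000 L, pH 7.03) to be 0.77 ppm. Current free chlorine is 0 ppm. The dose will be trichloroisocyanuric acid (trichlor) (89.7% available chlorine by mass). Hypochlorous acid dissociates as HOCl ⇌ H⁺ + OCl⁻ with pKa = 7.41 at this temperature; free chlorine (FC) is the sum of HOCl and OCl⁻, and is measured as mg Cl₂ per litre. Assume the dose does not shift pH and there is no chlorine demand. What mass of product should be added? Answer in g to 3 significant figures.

868 g

[OCl⁻]/[HOCl] = 10^(pH − pKa) = 10^(7.03 − 7.41) = 0.4169; fraction as HOCl = 1/(1 + 0.4169) = 0.7058.
Free chlorine required for 0.77 ppm HOCl: 0.77 / 0.7058 = 1.091 ppm.
FC to add: 1.091 − 0 = 1.091 mg/L as Cl₂.
Cl₂ equivalent: 1.091 mg/L × 714,000 L = 779 g.
Product at 89.7% available Cl: 779 / 0.897 = 868.4 g.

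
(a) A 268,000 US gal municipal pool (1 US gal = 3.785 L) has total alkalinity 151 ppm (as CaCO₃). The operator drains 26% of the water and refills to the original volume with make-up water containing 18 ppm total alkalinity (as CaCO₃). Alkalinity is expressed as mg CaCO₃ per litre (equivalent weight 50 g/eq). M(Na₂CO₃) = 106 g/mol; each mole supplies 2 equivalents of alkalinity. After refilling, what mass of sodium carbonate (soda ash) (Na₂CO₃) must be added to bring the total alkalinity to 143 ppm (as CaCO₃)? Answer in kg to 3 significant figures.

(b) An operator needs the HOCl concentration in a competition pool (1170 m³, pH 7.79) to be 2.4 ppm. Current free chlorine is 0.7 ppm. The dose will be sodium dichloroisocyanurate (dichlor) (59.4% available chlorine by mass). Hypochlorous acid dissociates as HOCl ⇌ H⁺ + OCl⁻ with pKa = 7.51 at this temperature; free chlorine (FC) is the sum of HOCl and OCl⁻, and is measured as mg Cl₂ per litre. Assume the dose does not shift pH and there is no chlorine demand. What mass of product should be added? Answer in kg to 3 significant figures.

(a) Volume: 268,000 US gal × 3.785 L/gal = 1,014,380 L.
(a) After draining 26% and refilling: 151 × 0.74 + 18 × 0.26 = 116.42 ppm.
(a) Deficit to target: 143 − 116.42 = 26.58 mg/L.
(a) As CaCO₃: 26.58 mg/L × 1,014,380 L = 26,960 g; ÷ 50 g/eq ÷ 2 = 269.6 mol Na₂CO₃.
(a) Mass: 269.6 × 106 = 28,580 g.

(b) Volume: 1170 m³ = 1,170,000 L.
(b) [OCl⁻]/[HOCl] = 10^(pH − pKa) = 10^(7.79 − 7.51) = 1.905; fraction as HOCl = 1/(1 + 1.905) = 0.3442.
(b) Free chlorine required for 2.4 ppm HOCl: 2.4 / 0.3442 = 6.973 ppm.
(b) FC to add: 6.973 − 0.7 = 6.273 mg/L as Cl₂.
(b) Cl₂ equivalent: 6.273 mg/L × 1,170,000 L = 7340 g.
(b) Product at 59.4% available Cl: 7340 / 0.594 = 12,360 g.

(a) 28.6 kg; (b) 12.4 kg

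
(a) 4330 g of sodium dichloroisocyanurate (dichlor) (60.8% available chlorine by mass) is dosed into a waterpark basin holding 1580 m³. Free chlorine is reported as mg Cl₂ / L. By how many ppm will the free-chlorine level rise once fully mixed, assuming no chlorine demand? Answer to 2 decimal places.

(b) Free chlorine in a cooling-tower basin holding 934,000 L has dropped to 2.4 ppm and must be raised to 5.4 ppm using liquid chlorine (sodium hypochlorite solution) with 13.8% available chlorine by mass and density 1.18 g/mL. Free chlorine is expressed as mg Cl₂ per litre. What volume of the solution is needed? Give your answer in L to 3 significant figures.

(a) 1.67 ppm; (b) 17.2 L

(a) Volume: 1580 m³ = 1,580,000 L.
(a) Available chlorine delivered: 4330 g × 0.608 = 2633 g as Cl₂.
(a) Concentration rise: 2633 g / 1,580,000 L = 1.666 mg/L = 1.67 ppm.

(b) Chlorine deficit: 5.4 − 2.4 = 3 ppm = 3 mg/L as Cl₂.
(b) Cl₂ equivalent needed: 3 mg/L × 934,000 L = 2,802,000 mg = 2802 g.
(b) Product at 13.8% available chlorine: 2802 / 0.138 = 20,300 g.
(b) Volume at density 1.18 g/mL: 20,300 g ÷ 1.18 g/mL = 17,210 mL.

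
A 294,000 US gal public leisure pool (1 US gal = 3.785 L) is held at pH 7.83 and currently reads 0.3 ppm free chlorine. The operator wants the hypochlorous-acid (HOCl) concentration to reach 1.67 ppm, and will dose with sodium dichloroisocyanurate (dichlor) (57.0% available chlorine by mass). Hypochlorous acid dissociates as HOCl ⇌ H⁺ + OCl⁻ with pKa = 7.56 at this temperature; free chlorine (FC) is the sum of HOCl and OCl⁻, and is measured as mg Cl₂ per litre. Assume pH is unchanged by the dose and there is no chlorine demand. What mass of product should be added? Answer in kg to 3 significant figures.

8.75 kg

Volume: 294,000 US gal × 3.785 L/gal = 1,112,790 L.
[OCl⁻]/[HOCl] = 10^(pH − pKa) = 10^(7.83 − 7.56) = 1.862; fraction as HOCl = 1/(1 + 1.862) = 0.3494.
Free chlorine required for 1.67 ppm HOCl: 1.67 / 0.3494 = 4.78 ppm.
FC to add: 4.78 − 0.3 = 4.48 mg/L as Cl₂.
Cl₂ equivalent: 4.48 mg/L × 1,112,790 L = 4985 g.
Product at 57.0% available Cl: 4985 / 0.57 = 8746 g.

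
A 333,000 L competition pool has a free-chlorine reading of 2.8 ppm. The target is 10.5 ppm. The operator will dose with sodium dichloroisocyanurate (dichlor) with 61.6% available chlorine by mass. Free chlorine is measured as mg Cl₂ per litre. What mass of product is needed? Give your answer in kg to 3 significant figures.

Chlorine deficit: 10.5 − 2.8 = 7.7 ppm = 7.7 mg/L as Cl₂.
Cl₂ equivalent needed: 7.7 mg/L × 333,000 L = 2,564,000 mg = 2564 g.
Product at 61.6% available chlorine: 2564 / 0.616 = 4162 g.

4.16 kg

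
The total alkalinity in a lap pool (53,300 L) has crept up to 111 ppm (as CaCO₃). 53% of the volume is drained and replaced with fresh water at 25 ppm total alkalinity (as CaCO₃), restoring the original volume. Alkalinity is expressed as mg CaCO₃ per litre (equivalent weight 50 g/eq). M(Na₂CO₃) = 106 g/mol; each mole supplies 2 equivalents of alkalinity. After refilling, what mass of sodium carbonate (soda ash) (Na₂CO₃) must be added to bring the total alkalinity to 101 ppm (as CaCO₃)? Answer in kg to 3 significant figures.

2.01 kg

After draining 53% and refilling: 111 × 0.47 + 25 × 0.53 = 65.42 ppm.
Deficit to target: 101 − 65.42 = 35.58 mg/L.
As CaCO₃: 35.58 mg/L × 53,300 L = 1896 g; ÷ 50 g/eq ÷ 2 = 18.96 mol Na₂CO₃.
Mass: 18.96 × 106 = 2010 g.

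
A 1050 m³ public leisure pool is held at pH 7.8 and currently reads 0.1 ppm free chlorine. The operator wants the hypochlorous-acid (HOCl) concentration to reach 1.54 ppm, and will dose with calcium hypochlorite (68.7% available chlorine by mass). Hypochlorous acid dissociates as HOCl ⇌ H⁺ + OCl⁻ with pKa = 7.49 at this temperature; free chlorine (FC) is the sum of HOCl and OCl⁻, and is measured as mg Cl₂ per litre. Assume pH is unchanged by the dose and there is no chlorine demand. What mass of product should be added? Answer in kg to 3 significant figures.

7.01 kg

Volume: 1050 m³ = 1,050,000 L.
[OCl⁻]/[HOCl] = 10^(pH − pKa) = 10^(7.8 − 7.49) = 2.042; fraction as HOCl = 1/(1 + 2.042) = 0.3288.
Free chlorine required for 1.54 ppm HOCl: 1.54 / 0.3288 = 4.684 ppm.
FC to add: 4.684 − 0.1 = 4.584 mg/L as Cl₂.
Cl₂ equivalent: 4.584 mg/L × 1,050,000 L = 4813 g.
Product at 68.7% available Cl: 4813 / 0.687 = 7007 g.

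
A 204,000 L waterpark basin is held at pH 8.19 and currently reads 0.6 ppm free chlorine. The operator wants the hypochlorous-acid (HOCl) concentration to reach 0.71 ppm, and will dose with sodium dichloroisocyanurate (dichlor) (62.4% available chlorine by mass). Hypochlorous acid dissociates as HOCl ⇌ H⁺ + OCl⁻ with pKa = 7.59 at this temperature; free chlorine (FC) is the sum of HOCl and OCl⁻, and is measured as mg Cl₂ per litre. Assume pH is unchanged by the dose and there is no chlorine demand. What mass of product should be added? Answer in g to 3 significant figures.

[OCl⁻]/[HOCl] = 10^(pH − pKa) = 10^(8.19 − 7.59) = 3.981; fraction as HOCl = 1/(1 + 3.981) = 0.2008.
Free chlorine required for 0.71 ppm HOCl: 0.71 / 0.2008 = 3.537 ppm.
FC to add: 3.537 − 0.6 = 2.937 mg/L as Cl₂.
Cl₂ equivalent: 2.937 mg/L × 204,000 L = 599.1 g.
Product at 62.4% available Cl: 599.1 / 0.624 = 960 g.

960 g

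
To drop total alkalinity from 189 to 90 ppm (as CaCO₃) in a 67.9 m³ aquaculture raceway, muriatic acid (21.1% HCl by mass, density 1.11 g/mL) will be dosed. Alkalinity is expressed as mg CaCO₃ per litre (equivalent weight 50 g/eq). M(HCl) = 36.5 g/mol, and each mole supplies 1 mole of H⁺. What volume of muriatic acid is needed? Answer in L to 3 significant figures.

21.0 L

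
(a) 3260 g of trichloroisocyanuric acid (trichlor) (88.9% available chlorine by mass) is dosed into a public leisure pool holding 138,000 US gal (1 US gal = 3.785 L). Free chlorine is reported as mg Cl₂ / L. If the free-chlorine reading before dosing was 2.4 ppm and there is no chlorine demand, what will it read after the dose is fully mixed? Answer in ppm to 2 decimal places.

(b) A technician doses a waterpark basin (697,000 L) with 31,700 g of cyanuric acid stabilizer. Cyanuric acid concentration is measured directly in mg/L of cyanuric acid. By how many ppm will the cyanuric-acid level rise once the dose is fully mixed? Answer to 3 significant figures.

(a) Volume: 138,000 US gal × 3.785 L/gal = 522,330 L.
(a) Available chlorine delivered: 3260 g × 0.889 = 2898 g as Cl₂.
(a) Concentration rise: 2898 g / 522,330 L = 5.548 mg/L = 5.55 ppm.
(a) Final FC: 2.4 + 5.55 = 7.95 ppm.

(b) Rise: 31,700 g / 697,000 L × 1000 = 45.48 mg/L.

(a) 7.95 ppm; (b) 45.5 ppm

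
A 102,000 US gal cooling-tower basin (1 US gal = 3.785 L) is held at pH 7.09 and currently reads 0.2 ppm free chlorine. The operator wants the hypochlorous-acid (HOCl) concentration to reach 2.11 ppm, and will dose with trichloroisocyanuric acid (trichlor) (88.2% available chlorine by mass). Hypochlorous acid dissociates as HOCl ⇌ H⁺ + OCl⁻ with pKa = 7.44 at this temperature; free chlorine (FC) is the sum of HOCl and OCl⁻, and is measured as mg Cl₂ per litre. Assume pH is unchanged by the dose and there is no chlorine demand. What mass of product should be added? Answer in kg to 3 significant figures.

Volume: 102,000 US gal × 3.785 L/gal = 386,070 L.
[OCl⁻]/[HOCl] = 10^(pH − pKa) = 10^(7.09 − 7.44) = 0.4467; fraction as HOCl = 1/(1 + 0.4467) = 0.6912.
Free chlorine required for 2.11 ppm HOCl: 2.11 / 0.6912 = 3.053 ppm.
FC to add: 3.053 − 0.2 = 2.853 mg/L as Cl₂.
Cl₂ equivalent: 2.853 mg/L × 386,070 L = 1101 g.
Product at 88.2% available Cl: 1101 / 0.882 = 1249 g.

1.25 kg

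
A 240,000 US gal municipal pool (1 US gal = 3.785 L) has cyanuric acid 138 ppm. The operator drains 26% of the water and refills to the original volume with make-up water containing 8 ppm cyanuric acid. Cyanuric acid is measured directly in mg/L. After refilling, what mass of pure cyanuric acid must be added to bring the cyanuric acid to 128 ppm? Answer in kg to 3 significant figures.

21.6 kg

Volume: 240,000 US gal × 3.785 L/gal = 908,400 L.
After draining 26% and refilling: 138 × 0.74 + 8 × 0.26 = 104.2 ppm.
Deficit to target: 128 − 104.2 = 23.8 mg/L.
Mass: 23.8 mg/L × 908,400 L = 21,620 g cyanuric acid.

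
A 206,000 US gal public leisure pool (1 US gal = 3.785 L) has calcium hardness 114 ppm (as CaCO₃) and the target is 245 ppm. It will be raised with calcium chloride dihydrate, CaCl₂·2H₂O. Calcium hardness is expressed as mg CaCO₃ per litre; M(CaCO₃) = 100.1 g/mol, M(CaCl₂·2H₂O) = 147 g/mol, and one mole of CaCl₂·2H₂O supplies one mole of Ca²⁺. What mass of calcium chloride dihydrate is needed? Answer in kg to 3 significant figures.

150 kg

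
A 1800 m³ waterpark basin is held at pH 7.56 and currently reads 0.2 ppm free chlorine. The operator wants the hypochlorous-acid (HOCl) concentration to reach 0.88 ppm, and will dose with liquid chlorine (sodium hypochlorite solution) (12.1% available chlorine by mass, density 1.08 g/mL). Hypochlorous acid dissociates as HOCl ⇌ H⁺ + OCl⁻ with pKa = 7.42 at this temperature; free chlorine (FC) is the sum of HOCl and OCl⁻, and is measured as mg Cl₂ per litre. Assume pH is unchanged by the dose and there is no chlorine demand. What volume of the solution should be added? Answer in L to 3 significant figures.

Volume: 1800 m³ = 1,800,000 L.
[OCl⁻]/[HOCl] = 10^(pH − pKa) = 10^(7.56 − 7.42) = 1.38; fraction as HOCl = 1/(1 + 1.38) = 0.4201.
Free chlorine required for 0.88 ppm HOCl: 0.88 / 0.4201 = 2.095 ppm.
FC to add: 2.095 − 0.2 = 1.895 mg/L as Cl₂.
Cl₂ equivalent: 1.895 mg/L × 1,800,000 L = 3411 g.
Product at 12.1% available Cl: 3411 / 0.121 = 28,190 g.
Volume: 28,190 g ÷ 1.08 g/mL = 26,100 mL.

26.1 L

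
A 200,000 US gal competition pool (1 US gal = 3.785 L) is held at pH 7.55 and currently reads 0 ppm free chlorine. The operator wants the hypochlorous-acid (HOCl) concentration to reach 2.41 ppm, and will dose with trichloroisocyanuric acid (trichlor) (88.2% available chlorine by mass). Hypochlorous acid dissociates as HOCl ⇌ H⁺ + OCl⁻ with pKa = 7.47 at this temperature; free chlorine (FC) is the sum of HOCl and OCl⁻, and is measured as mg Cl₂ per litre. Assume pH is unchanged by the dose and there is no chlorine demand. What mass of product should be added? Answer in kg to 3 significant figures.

Volume: 200,000 US gal × 3.785 L/gal = 757,000 L.
[OCl⁻]/[HOCl] = 10^(pH − pKa) = 10^(7.55 − 7.47) = 1.202; fraction as HOCl = 1/(1 + 1.202) = 0.4541.
Free chlorine required for 2.41 ppm HOCl: 2.41 / 0.4541 = 5.307 ppm.
FC to add: 5.307 − 0 = 5.307 mg/L as Cl₂.
Cl₂ equivalent: 5.307 mg/L × 757,000 L = 4018 g.
Product at 88.2% available Cl: 4018 / 0.882 = 4555 g.

4.56 kg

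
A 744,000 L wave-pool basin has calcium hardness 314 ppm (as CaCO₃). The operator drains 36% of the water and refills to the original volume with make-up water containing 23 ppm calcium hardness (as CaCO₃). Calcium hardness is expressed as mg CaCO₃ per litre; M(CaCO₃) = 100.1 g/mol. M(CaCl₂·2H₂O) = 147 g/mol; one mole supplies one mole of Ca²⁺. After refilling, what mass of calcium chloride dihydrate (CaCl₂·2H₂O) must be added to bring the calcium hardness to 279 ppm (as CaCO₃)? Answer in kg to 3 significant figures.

After draining 36% and refilling: 314 × 0.64 + 23 × 0.36 = 209.24 ppm.
Deficit to target: 279 − 209.24 = 69.76 mg/L.
As CaCO₃: 69.76 mg/L × 744,000 L = 51,900 g; ÷ 100.1 = 518.5 mol Ca²⁺.
Mass: 518.5 × 147 = 76,220 g.

76.2 kg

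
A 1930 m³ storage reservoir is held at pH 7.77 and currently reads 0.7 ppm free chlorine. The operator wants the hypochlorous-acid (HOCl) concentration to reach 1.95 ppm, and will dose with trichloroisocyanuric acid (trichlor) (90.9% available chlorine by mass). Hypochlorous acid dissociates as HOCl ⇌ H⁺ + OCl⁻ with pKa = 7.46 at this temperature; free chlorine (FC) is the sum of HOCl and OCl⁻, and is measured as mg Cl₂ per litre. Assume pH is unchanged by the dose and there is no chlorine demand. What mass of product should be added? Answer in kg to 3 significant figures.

Volume: 1930 m³ = 1,930,000 L.
[OCl⁻]/[HOCl] = 10^(pH − pKa) = 10^(7.77 − 7.46) = 2.042; fraction as HOCl = 1/(1 + 2.042) = 0.3288.
Free chlorine required for 1.95 ppm HOCl: 1.95 / 0.3288 = 5.931 ppm.
FC to add: 5.931 − 0.7 = 5.231 mg/L as Cl₂.
Cl₂ equivalent: 5.231 mg/L × 1,930,000 L = 10,100 g.
Product at 90.9% available Cl: 10,100 / 0.909 = 11,110 g.

11.1 kg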